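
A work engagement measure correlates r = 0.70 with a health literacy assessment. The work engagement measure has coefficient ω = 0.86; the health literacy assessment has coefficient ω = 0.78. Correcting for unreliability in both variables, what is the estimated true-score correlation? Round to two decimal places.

r_true = r_obs / √(r_xx · r_yy) = 0.70 / √(0.86 × 0.78) = 0.70 / √0.6708 = 0.70 / 0.8190 ≈ 0.85.

0.85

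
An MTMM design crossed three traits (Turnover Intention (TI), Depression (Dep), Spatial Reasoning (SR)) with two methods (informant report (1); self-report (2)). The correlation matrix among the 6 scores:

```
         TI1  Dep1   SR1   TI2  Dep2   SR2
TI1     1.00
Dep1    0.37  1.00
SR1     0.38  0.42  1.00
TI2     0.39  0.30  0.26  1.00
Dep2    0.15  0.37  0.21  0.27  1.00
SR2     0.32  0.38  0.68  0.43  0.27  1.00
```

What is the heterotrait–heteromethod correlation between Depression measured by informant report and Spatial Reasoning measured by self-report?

Different traits and methods: r(Dep1, SR2) = 0.38.

0.38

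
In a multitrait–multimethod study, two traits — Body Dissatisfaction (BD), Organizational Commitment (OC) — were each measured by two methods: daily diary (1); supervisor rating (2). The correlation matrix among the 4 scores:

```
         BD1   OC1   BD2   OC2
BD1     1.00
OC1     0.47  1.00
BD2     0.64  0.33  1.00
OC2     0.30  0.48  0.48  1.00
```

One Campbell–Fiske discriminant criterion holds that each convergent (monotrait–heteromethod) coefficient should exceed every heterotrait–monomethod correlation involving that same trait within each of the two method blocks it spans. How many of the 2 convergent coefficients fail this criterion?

1

Convergent coefficients and their comparison sets:
BD (methods 1·2): 0.64 vs {0.47, 0.48} → pass.
OC (methods 1·2): 0.48 vs {0.47, 0.48} → fail.
1 of 2 fail.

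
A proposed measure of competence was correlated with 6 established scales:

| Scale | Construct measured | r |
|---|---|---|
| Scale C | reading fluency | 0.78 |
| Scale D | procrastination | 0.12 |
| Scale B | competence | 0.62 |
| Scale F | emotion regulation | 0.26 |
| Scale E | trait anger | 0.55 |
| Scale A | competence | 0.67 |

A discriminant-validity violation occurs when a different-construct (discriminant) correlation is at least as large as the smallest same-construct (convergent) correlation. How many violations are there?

Convergent (same construct = competence): Scale B, Scale A.
Smallest convergent = 0.62. Discriminant values: 0.78, 0.12, 0.26, 0.55; count ≥ 0.62 → 1.

1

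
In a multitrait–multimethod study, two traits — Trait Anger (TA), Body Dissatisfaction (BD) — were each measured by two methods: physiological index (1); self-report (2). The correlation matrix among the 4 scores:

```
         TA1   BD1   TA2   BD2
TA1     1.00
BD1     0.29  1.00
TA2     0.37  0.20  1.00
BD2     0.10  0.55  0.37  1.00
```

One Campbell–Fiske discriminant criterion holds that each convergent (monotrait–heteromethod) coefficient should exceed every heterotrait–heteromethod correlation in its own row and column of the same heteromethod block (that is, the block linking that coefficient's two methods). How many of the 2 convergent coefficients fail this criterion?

Checking each validity diagonal entry against its comparison values:
TA (methods 1·2): 0.37 vs {0.10, 0.20} → pass.
BD (methods 1·2): 0.55 vs {0.20, 0.10} → pass.
0 of 2 fail.

0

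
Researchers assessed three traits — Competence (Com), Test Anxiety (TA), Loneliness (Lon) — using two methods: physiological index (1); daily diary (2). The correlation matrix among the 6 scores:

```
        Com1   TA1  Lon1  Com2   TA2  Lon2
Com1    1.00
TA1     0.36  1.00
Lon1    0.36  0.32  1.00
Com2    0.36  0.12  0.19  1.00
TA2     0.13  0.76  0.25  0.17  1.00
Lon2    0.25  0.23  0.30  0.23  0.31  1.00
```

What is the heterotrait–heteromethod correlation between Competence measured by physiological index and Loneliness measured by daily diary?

0.25

Different traits and methods: r(Com1, Lon2) = 0.25.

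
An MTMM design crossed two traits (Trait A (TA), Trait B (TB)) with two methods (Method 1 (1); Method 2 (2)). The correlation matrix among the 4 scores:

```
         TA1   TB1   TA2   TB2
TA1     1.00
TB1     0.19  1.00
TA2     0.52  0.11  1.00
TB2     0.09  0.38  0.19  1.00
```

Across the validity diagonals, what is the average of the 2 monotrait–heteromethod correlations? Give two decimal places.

Convergent values: 0.52, 0.38; mean = 0.90/2 = 0.45.

0.45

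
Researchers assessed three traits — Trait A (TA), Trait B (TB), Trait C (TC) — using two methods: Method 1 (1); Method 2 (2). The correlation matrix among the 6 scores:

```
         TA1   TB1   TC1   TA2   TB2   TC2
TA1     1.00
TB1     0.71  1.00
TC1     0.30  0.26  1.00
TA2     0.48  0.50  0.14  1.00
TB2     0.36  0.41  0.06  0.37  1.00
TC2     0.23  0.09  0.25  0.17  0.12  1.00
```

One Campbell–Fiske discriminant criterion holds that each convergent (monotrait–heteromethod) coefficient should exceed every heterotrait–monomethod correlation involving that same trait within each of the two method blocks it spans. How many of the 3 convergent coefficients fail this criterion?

3

Convergent coefficients and their comparison sets:
TA (methods 1·2): 0.48 vs {0.71, 0.37, 0.30, 0.17} → fail.
TB (methods 1·2): 0.41 vs {0.71, 0.37, 0.26, 0.12} → fail.
TC (methods 1·2): 0.25 vs {0.30, 0.17, 0.26, 0.12} → fail.
3 of 3 fail.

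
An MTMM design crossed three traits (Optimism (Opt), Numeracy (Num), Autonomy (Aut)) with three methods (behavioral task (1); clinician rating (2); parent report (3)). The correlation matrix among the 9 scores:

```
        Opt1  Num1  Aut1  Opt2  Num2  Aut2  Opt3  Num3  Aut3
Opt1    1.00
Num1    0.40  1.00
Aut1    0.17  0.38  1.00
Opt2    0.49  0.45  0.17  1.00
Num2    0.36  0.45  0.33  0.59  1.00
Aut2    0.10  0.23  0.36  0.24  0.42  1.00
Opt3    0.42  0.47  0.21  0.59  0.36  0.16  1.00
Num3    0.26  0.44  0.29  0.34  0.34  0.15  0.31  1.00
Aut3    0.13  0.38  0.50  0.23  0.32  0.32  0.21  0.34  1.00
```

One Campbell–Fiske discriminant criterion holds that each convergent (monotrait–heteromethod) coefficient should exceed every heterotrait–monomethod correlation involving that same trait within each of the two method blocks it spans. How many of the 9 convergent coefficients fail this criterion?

Checking each validity diagonal entry against its comparison values:
Opt (methods 1·2): 0.49 vs {0.40, 0.59, 0.17, 0.24} → fail.
Opt (methods 1·3): 0.42 vs {0.40, 0.31, 0.17, 0.21} → pass.
Opt (methods 2·3): 0.59 vs {0.59, 0.31, 0.24, 0.21} → fail.
Num (methods 1·2): 0.45 vs {0.40, 0.59, 0.38, 0.42} → fail.
Num (methods 1·3): 0.44 vs {0.40, 0.31, 0.38, 0.34} → pass.
Num (methods 2·3): 0.34 vs {0.59, 0.31, 0.42, 0.34} → fail.
Aut (methods 1·2): 0.36 vs {0.17, 0.24, 0.38, 0.42} → fail.
Aut (methods 1·3): 0.50 vs {0.17, 0.21, 0.38, 0.34} → pass.
Aut (methods 2·3): 0.32 vs {0.24, 0.21, 0.42, 0.34} → fail.
6 of 9 fail.

6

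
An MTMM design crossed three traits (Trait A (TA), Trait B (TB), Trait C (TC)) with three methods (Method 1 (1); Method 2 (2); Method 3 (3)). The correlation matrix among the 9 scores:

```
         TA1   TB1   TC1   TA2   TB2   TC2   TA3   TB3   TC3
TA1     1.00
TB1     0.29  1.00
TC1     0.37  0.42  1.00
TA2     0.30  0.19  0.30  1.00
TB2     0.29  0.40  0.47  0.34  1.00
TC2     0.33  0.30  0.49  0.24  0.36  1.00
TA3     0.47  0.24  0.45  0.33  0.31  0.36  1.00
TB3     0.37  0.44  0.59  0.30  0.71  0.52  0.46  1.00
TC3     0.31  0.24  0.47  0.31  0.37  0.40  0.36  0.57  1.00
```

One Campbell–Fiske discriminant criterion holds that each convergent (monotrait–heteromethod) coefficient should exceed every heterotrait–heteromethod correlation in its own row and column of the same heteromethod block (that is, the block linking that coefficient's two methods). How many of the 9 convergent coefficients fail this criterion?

6

Convergent coefficients and their comparison sets:
TA (methods 1·2): 0.30 vs {0.29, 0.19, 0.33, 0.30} → fail.
TA (methods 1·3): 0.47 vs {0.37, 0.24, 0.31, 0.45} → pass.
TA (methods 2·3): 0.33 vs {0.30, 0.31, 0.31, 0.36} → fail.
TB (methods 1·2): 0.40 vs {0.19, 0.29, 0.30, 0.47} → fail.
TB (methods 1·3): 0.44 vs {0.24, 0.37, 0.24, 0.59} → fail.
TB (methods 2·3): 0.71 vs {0.31, 0.30, 0.37, 0.52} → pass.
TC (methods 1·2): 0.49 vs {0.30, 0.33, 0.47, 0.30} → pass.
TC (methods 1·3): 0.47 vs {0.45, 0.31, 0.59, 0.24} → fail.
TC (methods 2·3): 0.40 vs {0.36, 0.31, 0.52, 0.37} → fail.
6 of 9 fail.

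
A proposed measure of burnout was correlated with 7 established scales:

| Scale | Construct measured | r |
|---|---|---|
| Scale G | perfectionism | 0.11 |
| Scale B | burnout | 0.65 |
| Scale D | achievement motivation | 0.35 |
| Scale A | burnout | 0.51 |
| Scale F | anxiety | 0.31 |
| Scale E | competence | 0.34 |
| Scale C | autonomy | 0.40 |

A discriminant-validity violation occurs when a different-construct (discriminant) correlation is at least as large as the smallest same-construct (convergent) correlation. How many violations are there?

Convergent (same construct = burnout): Scale B, Scale A.
Smallest convergent = 0.51. Discriminant values: 0.11, 0.35, 0.31, 0.34, 0.40; count ≥ 0.51 → 0.

0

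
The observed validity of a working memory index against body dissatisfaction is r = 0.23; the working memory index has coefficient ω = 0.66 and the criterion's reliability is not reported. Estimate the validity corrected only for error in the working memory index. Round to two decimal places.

Single correction: r_c = r_obs / √r_xx = 0.23 / √0.66 = 0.23 / 0.8124 ≈ 0.28.

0.28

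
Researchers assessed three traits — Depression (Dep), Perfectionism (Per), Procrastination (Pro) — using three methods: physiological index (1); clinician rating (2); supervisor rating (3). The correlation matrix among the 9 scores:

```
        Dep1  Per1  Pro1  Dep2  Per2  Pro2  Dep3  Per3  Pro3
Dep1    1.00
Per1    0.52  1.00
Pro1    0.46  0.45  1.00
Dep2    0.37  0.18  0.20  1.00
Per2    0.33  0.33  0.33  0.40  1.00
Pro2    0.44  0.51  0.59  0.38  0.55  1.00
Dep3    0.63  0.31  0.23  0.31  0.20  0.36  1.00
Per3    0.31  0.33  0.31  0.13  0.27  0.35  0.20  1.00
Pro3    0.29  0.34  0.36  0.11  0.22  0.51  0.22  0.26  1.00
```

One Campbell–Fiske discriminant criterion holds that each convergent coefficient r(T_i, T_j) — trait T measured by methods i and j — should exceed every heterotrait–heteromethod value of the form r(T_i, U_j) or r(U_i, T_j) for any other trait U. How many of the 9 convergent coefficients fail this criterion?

5

Checking each validity diagonal entry against its comparison values:
Dep (methods 1·2): 0.37 vs {0.33, 0.18, 0.44, 0.20} → fail.
Dep (methods 1·3): 0.63 vs {0.31, 0.31, 0.29, 0.23} → pass.
Dep (methods 2·3): 0.31 vs {0.13, 0.20, 0.11, 0.36} → fail.
Per (methods 1·2): 0.33 vs {0.18, 0.33, 0.51, 0.33} → fail.
Per (methods 1·3): 0.33 vs {0.31, 0.31, 0.34, 0.31} → fail.
Per (methods 2·3): 0.27 vs {0.20, 0.13, 0.22, 0.35} → fail.
Pro (methods 1·2): 0.59 vs {0.20, 0.44, 0.33, 0.51} → pass.
Pro (methods 1·3): 0.36 vs {0.23, 0.29, 0.31, 0.34} → pass.
Pro (methods 2·3): 0.51 vs {0.36, 0.11, 0.35, 0.22} → pass.
5 of 9 fail.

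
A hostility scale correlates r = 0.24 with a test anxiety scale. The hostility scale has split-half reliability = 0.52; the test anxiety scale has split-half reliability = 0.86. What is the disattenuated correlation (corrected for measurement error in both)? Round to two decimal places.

0.36

r_true = r_obs / √(r_xx · r_yy) = 0.24 / √(0.52 × 0.86) = 0.24 / √0.4472 = 0.24 / 0.6687 ≈ 0.36.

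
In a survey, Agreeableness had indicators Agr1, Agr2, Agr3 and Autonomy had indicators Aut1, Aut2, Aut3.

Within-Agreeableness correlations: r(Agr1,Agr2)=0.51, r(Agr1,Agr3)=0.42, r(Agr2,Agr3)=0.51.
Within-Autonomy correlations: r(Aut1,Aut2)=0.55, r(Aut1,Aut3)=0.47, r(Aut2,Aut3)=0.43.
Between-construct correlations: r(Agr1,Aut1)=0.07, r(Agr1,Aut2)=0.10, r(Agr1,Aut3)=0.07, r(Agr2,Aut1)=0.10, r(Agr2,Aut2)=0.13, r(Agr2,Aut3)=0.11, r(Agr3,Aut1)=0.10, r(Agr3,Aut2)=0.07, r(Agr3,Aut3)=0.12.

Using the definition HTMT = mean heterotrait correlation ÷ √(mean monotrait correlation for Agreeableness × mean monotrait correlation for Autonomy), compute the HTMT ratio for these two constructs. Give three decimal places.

0.201

Mean heterotrait r = 0.87/9 = 0.0967.
Mean within-Agr = 1.44/3 = 0.4800; mean within-Aut = 1.45/3 = 0.4833.
Geometric mean = √(0.4800 × 0.4833) = 0.4816.
HTMT = 0.0967 / 0.4816 = 0.201.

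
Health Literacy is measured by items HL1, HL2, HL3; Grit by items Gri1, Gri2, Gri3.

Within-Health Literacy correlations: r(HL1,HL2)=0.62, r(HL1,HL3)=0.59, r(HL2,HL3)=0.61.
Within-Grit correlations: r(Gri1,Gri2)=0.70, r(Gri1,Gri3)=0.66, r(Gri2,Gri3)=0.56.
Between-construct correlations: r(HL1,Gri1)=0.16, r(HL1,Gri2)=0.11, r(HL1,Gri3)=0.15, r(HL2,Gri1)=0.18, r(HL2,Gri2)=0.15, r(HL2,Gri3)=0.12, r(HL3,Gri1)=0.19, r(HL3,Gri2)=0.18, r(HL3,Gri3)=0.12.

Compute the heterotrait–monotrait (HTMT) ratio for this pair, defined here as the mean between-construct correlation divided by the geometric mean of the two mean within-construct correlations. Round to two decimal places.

Mean heterotrait r = 1.36/9 = 0.1511.
Mean within-HL = 1.82/3 = 0.6067; mean within-Gri = 1.92/3 = 0.6400.
Geometric mean = √(0.6067 × 0.6400) = 0.6231.
HTMT = 0.1511 / 0.6231 = 0.24.

0.24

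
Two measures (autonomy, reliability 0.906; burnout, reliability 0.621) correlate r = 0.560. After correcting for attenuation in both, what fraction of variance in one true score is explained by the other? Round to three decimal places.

0.557

Disattenuated r = 0.560 / √(0.906 × 0.621) = 0.560 / 0.7501 = 0.7466.
Shared true-score variance = 0.7466² = 0.5574 ≈ 0.557.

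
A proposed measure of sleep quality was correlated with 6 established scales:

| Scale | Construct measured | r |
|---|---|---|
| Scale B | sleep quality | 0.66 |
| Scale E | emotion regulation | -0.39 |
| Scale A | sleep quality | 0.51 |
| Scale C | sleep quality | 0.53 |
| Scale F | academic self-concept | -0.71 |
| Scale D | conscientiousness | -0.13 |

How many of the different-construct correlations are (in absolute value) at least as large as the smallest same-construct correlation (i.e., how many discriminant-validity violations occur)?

1

Convergent (same construct = sleep quality): Scale B, Scale A, Scale C.
Smallest convergent = 0.51. Discriminant |r|: 0.39, 0.71, 0.13; count ≥ 0.51 → 1.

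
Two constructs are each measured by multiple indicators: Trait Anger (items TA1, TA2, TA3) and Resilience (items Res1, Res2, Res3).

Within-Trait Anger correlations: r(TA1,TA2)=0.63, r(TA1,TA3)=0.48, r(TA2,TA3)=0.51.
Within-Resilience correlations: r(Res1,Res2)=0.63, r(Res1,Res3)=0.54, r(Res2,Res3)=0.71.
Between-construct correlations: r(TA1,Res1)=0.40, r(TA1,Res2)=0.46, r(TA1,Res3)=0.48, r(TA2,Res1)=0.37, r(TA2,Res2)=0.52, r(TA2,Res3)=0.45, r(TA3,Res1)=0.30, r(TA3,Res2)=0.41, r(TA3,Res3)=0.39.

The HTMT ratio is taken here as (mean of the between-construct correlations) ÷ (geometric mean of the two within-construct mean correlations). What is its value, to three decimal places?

0.722

Mean heterotrait r = 3.78/9 = 0.4200.
Mean within-TA = 1.62/3 = 0.5400; mean within-Res = 1.88/3 = 0.6267.
Geometric mean = √(0.5400 × 0.6267) = 0.5817.
HTMT = 0.4200 / 0.5817 = 0.722.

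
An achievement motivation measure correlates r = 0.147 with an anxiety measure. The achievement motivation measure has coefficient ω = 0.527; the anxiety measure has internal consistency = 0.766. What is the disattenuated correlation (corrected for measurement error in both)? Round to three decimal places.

r_true = r_obs / √(r_xx · r_yy) = 0.147 / √(0.527 × 0.766) = 0.147 / √0.403682 = 0.147 / 0.6354 ≈ 0.231.

0.231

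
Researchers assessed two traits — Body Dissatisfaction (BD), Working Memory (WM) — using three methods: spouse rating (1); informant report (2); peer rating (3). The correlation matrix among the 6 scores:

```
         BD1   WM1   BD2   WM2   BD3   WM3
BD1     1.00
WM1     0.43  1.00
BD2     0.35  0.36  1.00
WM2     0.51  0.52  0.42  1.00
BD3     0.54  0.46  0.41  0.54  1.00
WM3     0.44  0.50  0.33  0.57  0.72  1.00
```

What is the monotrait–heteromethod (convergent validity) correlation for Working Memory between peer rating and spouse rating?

0.50

Same trait (WM), different methods: r(WM3, WM1) = 0.50.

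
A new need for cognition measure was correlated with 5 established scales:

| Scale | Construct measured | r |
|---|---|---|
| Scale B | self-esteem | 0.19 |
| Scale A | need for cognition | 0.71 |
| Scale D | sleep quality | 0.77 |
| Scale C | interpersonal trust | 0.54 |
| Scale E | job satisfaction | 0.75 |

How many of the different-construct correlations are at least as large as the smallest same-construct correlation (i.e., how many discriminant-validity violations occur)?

2

Convergent (same construct = need for cognition): Scale A.
Smallest convergent = 0.71. Discriminant values: 0.19, 0.77, 0.54, 0.75; count ≥ 0.71 → 2.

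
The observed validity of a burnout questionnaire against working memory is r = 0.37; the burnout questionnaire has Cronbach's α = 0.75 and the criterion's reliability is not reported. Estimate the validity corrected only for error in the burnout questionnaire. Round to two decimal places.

Single correction: r_c = r_obs / √r_xx = 0.37 / √0.75 = 0.37 / 0.8660 ≈ 0.43.

0.43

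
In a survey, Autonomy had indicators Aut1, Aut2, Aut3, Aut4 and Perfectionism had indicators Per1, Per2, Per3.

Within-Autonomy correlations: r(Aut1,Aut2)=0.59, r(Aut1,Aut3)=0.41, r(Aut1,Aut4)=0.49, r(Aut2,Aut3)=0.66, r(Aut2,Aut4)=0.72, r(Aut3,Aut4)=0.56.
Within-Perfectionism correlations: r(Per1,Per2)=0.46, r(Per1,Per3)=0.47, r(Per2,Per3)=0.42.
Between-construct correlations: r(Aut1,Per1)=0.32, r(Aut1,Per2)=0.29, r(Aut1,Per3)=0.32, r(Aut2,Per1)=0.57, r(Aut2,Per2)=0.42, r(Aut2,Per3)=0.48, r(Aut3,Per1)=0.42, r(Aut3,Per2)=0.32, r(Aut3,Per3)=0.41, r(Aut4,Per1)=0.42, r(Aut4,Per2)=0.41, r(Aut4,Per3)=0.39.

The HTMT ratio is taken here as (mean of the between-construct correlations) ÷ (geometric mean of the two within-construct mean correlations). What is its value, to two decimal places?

0.78

Mean heterotrait r = 4.77/12 = 0.3975.
Mean within-Aut = 3.43/6 = 0.5717; mean within-Per = 1.35/3 = 0.4500.
Geometric mean = √(0.5717 × 0.4500) = 0.5072.
HTMT = 0.3975 / 0.5072 = 0.78.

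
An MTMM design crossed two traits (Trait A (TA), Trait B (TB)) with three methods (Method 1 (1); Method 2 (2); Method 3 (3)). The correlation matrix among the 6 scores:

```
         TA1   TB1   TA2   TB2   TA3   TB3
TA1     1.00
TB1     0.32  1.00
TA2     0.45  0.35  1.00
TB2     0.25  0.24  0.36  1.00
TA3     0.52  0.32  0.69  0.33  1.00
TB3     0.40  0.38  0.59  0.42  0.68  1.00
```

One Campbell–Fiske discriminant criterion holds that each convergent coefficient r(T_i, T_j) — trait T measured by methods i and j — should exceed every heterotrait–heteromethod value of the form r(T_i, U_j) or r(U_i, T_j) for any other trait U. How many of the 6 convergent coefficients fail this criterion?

Checking each validity diagonal entry against its comparison values:
TA (methods 1·2): 0.45 vs {0.25, 0.35} → pass.
TA (methods 1·3): 0.52 vs {0.40, 0.32} → pass.
TA (methods 2·3): 0.69 vs {0.59, 0.33} → pass.
TB (methods 1·2): 0.24 vs {0.35, 0.25} → fail.
TB (methods 1·3): 0.38 vs {0.32, 0.40} → fail.
TB (methods 2·3): 0.42 vs {0.33, 0.59} → fail.
3 of 6 fail.

3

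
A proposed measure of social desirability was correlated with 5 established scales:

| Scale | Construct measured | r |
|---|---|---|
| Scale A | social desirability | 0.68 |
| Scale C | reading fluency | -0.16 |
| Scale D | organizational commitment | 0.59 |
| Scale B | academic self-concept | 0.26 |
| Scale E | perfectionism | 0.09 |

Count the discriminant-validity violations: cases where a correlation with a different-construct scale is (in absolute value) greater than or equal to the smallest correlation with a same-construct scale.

Convergent (same construct = social desirability): Scale A.
Smallest convergent = 0.68. Discriminant |r|: 0.16, 0.59, 0.26, 0.09; count ≥ 0.68 → 0.

0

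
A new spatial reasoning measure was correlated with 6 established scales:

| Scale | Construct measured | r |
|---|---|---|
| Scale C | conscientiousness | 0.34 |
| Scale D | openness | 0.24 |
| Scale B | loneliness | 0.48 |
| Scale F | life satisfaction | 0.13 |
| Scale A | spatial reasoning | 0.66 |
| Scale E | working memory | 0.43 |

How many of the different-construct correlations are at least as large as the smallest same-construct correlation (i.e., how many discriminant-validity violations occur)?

Convergent (same construct = spatial reasoning): Scale A.
Smallest convergent = 0.66. Discriminant values: 0.34, 0.24, 0.48, 0.13, 0.43; count ≥ 0.66 → 0.

0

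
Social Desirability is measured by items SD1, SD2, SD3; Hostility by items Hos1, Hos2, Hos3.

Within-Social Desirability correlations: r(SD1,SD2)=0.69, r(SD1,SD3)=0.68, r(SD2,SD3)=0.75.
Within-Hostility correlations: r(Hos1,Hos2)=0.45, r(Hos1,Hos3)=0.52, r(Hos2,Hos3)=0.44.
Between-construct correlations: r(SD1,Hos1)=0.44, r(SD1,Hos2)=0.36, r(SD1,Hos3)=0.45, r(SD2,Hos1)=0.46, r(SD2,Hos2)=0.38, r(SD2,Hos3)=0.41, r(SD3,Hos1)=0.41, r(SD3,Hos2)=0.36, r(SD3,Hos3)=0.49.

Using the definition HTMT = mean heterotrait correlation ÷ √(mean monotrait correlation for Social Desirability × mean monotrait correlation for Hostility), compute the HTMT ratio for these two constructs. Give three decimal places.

Mean between = 3.76/9 = 0.4178.
Mean within-SD = 2.12/3 = 0.7067; mean within-Hos = 1.41/3 = 0.4700.
Geometric mean = √(0.7067 × 0.4700) = 0.5763.
HTMT = 0.4178 / 0.5763 = 0.725.

0.725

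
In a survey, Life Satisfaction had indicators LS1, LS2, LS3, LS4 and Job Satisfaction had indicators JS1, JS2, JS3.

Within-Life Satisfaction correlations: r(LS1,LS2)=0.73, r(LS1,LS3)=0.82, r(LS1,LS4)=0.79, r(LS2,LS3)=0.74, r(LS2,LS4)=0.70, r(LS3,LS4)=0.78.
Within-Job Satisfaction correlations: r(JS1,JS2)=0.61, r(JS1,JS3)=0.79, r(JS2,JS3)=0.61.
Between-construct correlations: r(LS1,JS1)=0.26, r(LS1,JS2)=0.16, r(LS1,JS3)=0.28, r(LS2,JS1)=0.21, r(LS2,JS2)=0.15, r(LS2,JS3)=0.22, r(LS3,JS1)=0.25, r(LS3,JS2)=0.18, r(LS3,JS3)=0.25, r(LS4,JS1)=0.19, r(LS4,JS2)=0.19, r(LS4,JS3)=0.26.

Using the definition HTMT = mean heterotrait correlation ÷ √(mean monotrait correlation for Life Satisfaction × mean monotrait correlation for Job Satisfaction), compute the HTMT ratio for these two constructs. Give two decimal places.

0.30

Mean between = 2.60/12 = 0.2167.
Mean within-LS = 4.56/6 = 0.7600; mean within-JS = 2.01/3 = 0.6700.
Geometric mean = √(0.7600 × 0.6700) = 0.7136.
HTMT = 0.2167 / 0.7136 = 0.30.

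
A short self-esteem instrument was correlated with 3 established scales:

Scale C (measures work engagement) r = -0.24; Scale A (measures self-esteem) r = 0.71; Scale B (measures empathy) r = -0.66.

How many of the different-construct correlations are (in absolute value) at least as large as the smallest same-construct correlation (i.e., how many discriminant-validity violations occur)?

0

Convergent (same construct = self-esteem): Scale A.
Smallest convergent = 0.71. Discriminant |r|: 0.24, 0.66; count ≥ 0.71 → 0.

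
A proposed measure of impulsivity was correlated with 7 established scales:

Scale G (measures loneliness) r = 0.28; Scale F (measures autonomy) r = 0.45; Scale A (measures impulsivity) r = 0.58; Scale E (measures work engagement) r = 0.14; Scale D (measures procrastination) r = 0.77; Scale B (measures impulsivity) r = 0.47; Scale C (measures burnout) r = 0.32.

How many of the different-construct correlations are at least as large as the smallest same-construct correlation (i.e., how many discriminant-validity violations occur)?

1

Convergent (same construct = impulsivity): Scale A, Scale B.
Smallest convergent = 0.47. Discriminant values: 0.28, 0.45, 0.14, 0.77, 0.32; count ≥ 0.47 → 1.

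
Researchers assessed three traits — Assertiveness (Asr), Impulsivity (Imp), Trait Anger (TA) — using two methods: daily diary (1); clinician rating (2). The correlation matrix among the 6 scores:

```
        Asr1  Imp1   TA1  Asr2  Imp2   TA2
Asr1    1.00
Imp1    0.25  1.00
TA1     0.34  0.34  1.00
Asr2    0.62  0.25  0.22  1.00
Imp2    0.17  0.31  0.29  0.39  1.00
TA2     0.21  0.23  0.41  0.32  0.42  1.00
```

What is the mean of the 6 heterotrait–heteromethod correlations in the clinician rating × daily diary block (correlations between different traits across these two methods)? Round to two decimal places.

0.23

HTHM values (method 2 × method 1): 0.25, 0.22, 0.17, 0.29, 0.21, 0.23; mean = 1.37/6 = 0.23.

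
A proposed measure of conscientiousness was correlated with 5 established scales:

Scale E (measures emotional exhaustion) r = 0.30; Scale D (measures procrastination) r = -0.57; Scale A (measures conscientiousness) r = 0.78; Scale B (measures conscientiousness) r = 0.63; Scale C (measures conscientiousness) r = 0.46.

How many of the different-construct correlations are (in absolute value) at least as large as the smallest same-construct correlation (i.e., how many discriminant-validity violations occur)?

Convergent (same construct = conscientiousness): Scale A, Scale B, Scale C.
Smallest convergent = 0.46. Discriminant |r|: 0.30, 0.57; count ≥ 0.46 → 1.

1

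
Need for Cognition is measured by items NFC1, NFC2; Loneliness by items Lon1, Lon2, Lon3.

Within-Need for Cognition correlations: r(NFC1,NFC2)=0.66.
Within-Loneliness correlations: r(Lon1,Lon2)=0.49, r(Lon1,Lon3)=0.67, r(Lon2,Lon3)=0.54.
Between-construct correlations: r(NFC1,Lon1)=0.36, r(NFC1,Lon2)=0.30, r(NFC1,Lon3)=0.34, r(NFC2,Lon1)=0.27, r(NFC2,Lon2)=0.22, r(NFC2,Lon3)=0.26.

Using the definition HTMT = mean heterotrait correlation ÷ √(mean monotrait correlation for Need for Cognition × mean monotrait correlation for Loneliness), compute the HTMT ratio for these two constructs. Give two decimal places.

Between-construct mean = 1.75/6 = 0.2917.
Mean within-NFC = 0.66/1 = 0.6600; mean within-Lon = 1.70/3 = 0.5667.
Geometric mean = √(0.6600 × 0.5667) = 0.6116.
HTMT = 0.2917 / 0.6116 = 0.48.

0.48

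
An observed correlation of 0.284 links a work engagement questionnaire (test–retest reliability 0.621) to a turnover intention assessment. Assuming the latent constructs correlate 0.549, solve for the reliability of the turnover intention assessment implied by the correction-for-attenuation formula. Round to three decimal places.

0.431

r_true = r_obs / √(r_xx · r_yy) ⇒ 0.549 = 0.284 / √(0.621 · r_yy).
√(0.621 · r_yy) = 0.284 / 0.549 = 0.5173; 0.621 · r_yy = 0.2676; r_yy = 0.2676 / 0.621 ≈ 0.431.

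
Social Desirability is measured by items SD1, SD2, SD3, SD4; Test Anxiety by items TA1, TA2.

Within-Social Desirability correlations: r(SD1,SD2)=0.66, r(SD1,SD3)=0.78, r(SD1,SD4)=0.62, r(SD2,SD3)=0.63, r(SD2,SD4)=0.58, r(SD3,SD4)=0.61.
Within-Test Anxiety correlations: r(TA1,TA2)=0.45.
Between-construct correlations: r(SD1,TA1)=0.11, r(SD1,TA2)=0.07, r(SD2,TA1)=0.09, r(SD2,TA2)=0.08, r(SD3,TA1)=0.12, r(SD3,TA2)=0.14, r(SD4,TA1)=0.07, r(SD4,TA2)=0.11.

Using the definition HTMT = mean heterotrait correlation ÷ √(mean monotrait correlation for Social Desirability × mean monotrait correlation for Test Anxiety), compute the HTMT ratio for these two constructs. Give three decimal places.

Between-construct mean = 0.79/8 = 0.0988.
Mean within-SD = 3.88/6 = 0.6467; mean within-TA = 0.45/1 = 0.4500.
Geometric mean = √(0.6467 × 0.4500) = 0.5395.
HTMT = 0.0988 / 0.5395 = 0.183.

0.183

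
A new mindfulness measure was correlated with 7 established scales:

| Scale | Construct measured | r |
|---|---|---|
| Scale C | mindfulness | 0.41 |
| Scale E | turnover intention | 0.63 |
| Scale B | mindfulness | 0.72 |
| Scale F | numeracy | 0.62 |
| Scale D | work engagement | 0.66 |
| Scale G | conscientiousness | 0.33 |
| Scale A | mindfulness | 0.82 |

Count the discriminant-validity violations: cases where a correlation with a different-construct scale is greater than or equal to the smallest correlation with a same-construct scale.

3

Convergent (same construct = mindfulness): Scale C, Scale B, Scale A.
Smallest convergent = 0.41. Discriminant values: 0.63, 0.62, 0.66, 0.33; count ≥ 0.41 → 3.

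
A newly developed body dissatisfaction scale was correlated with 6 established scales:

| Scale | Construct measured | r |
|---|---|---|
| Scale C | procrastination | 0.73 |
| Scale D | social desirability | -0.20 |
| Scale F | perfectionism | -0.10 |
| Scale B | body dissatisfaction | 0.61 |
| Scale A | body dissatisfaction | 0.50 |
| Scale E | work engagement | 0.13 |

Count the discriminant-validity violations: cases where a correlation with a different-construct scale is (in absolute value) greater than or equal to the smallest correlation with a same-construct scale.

Convergent (same construct = body dissatisfaction): Scale B, Scale A.
Smallest convergent = 0.50. Discriminant |r|: 0.73, 0.20, 0.10, 0.13; count ≥ 0.50 → 1.

1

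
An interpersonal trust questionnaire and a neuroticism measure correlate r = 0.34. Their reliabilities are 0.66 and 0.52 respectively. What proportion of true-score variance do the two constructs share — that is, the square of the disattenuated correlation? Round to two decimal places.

0.34

Disattenuated r = 0.34 / √(0.66 × 0.52) = 0.34 / 0.5858 = 0.5804.
Shared true-score variance = 0.5804² = 0.3369 ≈ 0.34.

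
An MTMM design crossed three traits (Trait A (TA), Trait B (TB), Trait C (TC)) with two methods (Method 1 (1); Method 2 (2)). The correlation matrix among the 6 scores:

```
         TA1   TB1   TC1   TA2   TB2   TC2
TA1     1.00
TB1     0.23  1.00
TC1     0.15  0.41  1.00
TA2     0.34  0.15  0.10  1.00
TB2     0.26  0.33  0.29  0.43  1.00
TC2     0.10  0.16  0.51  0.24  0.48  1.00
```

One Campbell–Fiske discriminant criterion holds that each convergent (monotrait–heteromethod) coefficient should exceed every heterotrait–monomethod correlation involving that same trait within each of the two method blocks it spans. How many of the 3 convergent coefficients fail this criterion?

Each convergent coefficient versus the relevant comparison correlations:
TA (methods 1·2): 0.34 vs {0.23, 0.43, 0.15, 0.24} → fail.
TB (methods 1·2): 0.33 vs {0.23, 0.43, 0.41, 0.48} → fail.
TC (methods 1·2): 0.51 vs {0.15, 0.24, 0.41, 0.48} → pass.
2 of 3 fail.

2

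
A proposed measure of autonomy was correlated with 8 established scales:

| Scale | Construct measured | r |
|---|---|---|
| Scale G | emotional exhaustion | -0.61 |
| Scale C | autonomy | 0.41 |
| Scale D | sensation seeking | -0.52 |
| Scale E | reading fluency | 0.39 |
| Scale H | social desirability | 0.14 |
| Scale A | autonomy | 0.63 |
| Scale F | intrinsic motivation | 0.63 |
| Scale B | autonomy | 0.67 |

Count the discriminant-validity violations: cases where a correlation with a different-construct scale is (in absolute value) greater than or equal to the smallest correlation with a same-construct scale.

3

Convergent (same construct = autonomy): Scale C, Scale A, Scale B.
Smallest convergent = 0.41. Discriminant |r|: 0.61, 0.52, 0.39, 0.14, 0.63; count ≥ 0.41 → 3.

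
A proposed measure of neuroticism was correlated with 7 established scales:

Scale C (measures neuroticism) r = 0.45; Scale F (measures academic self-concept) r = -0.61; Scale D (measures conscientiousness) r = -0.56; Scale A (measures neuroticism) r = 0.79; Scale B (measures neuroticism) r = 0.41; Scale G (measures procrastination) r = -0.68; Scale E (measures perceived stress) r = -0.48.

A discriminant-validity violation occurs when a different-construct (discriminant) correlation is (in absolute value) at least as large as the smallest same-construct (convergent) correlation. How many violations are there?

Convergent (same construct = neuroticism): Scale C, Scale A, Scale B.
Smallest convergent = 0.41. Discriminant |r|: 0.61, 0.56, 0.68, 0.48; count ≥ 0.41 → 4.

4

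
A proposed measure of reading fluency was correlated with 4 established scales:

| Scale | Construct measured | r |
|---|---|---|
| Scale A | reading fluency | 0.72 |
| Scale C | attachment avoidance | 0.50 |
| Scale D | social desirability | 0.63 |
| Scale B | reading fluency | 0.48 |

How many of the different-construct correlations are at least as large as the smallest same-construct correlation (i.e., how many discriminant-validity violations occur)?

Convergent (same construct = reading fluency): Scale A, Scale B.
Smallest convergent = 0.48. Discriminant values: 0.50, 0.63; count ≥ 0.48 → 2.

2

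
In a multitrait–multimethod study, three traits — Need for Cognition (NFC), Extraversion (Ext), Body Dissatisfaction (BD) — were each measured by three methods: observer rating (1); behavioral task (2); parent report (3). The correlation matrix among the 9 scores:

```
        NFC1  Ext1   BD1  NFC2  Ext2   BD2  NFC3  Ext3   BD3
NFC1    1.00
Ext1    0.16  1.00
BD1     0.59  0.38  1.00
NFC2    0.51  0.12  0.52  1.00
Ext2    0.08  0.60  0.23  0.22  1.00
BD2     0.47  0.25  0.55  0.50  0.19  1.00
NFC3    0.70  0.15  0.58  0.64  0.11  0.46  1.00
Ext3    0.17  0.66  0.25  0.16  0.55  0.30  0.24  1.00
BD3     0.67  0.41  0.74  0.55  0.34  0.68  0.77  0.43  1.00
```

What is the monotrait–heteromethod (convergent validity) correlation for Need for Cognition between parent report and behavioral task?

Same trait (NFC), different methods: r(NFC3, NFC2) = 0.64.

0.64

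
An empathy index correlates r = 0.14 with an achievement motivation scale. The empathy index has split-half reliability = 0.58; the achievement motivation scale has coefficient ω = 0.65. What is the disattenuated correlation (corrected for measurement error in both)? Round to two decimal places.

0.23

r_true = r_obs / √(r_xx · r_yy) = 0.14 / √(0.58 × 0.65) = 0.14 / √0.3770 = 0.14 / 0.6140 ≈ 0.23.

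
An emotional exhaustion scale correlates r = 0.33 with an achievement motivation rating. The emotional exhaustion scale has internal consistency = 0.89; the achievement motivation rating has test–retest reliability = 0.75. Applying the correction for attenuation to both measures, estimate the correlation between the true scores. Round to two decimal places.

0.40

r_true = r_obs / √(r_xx · r_yy) = 0.33 / √(0.89 × 0.75) = 0.33 / √0.6675 = 0.33 / 0.8170 ≈ 0.40.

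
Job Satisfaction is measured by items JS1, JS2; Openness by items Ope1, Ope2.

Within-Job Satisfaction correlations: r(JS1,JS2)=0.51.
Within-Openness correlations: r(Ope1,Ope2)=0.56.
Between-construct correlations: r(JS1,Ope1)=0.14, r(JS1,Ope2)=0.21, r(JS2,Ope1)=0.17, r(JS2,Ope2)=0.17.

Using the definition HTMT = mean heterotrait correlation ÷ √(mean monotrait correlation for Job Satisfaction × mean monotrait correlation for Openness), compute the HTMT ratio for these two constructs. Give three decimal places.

0.323

Between-construct mean = 0.69/4 = 0.1725.
Mean within-JS = 0.51/1 = 0.5100; mean within-Ope = 0.56/1 = 0.5600.
Geometric mean = √(0.5100 × 0.5600) = 0.5344.
HTMT = 0.1725 / 0.5344 = 0.323.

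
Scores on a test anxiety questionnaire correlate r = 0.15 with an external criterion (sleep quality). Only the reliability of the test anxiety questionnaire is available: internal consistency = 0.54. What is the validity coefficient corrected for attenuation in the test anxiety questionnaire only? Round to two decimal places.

0.20

Single correction: r_c = r_obs / √r_xx = 0.15 / √0.54 = 0.15 / 0.7348 ≈ 0.20.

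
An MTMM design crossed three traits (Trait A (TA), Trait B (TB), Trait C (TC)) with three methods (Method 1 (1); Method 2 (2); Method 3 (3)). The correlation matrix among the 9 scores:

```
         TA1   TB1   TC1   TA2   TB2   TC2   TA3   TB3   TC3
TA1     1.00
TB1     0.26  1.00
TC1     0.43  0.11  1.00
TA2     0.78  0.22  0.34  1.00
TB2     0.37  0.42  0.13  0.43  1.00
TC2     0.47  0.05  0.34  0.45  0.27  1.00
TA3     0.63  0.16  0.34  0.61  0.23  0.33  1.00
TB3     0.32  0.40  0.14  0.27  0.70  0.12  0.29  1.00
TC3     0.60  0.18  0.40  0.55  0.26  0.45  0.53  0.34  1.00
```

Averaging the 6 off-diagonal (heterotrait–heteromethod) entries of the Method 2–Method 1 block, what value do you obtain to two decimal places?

HTHM values (method 2 × method 1): 0.22, 0.34, 0.37, 0.13, 0.47, 0.05; mean = 1.58/6 = 0.26.

0.26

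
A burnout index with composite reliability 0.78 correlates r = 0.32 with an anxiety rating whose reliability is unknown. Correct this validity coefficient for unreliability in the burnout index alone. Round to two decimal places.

0.36

Single correction: r_c = r_obs / √r_xx = 0.32 / √0.78 = 0.32 / 0.8832 ≈ 0.36.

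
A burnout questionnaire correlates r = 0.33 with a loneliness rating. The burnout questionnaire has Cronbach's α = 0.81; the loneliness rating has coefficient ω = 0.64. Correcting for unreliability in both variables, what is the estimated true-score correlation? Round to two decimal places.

r_true = r_obs / √(r_xx · r_yy) = 0.33 / √(0.81 × 0.64) = 0.33 / √0.5184 = 0.33 / 0.7200 ≈ 0.46.

0.46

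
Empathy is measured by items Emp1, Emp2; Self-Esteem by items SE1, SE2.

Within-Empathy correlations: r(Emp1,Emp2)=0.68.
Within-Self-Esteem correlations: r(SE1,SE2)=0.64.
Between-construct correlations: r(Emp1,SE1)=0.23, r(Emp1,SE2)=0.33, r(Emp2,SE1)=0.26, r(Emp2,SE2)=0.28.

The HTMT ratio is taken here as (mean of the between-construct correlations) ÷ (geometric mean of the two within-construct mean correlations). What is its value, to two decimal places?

Between-construct mean = 1.10/4 = 0.2750.
Mean within-Emp = 0.68/1 = 0.6800; mean within-SE = 0.64/1 = 0.6400.
Geometric mean = √(0.6800 × 0.6400) = 0.6597.
HTMT = 0.2750 / 0.6597 = 0.42.

0.42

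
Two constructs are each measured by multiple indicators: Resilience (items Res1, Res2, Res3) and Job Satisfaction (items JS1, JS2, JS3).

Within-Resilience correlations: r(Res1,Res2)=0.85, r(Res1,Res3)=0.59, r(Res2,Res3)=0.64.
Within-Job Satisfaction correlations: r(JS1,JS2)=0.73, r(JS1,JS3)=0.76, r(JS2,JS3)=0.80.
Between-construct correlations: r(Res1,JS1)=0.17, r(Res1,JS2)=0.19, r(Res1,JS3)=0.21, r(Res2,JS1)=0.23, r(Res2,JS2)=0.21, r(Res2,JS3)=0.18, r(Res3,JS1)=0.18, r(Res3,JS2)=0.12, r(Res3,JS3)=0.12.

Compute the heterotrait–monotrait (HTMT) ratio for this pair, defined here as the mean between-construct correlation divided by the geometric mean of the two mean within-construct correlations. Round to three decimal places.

0.246

Between-construct mean = 1.61/9 = 0.1789.
Mean within-Res = 2.08/3 = 0.6933; mean within-JS = 2.29/3 = 0.7633.
Geometric mean = √(0.6933 × 0.7633) = 0.7275.
HTMT = 0.1789 / 0.7275 = 0.246.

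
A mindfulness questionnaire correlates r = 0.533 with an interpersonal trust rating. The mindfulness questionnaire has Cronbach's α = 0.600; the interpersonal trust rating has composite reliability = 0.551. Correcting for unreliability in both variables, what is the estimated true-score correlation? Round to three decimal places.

0.927

r_true = r_obs / √(r_xx · r_yy) = 0.533 / √(0.600 × 0.551) = 0.533 / √0.330600 = 0.533 / 0.5750 ≈ 0.927.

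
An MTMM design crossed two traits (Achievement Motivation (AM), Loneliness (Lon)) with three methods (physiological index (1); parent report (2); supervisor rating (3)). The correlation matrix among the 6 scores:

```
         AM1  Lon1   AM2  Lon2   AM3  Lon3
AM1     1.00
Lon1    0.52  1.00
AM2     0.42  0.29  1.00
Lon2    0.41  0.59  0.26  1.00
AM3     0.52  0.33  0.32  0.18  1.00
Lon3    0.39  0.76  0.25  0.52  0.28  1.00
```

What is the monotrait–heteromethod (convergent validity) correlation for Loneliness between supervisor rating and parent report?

0.52

Same trait (Lon), different methods: r(Lon3, Lon2) = 0.52.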